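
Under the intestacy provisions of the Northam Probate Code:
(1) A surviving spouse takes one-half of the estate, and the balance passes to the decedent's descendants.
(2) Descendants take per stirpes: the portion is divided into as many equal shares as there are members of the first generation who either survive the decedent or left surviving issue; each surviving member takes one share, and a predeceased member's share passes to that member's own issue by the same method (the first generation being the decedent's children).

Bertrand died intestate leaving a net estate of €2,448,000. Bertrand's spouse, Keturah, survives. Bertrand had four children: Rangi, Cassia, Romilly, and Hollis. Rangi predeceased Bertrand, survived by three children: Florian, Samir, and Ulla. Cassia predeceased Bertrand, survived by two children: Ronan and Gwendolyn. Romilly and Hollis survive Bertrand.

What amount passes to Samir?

Samir receives €102,000.

Keturah takes one-half of €2,448,000 = €1,224,000. The remaining €1,224,000 passes to the descendants.
The descendants' portion (€1,224,000) is divided into 4 shares of €306,000: Romilly and Hollis each take €306,000; Rangi's €306,000 share passes to Rangi's issue; Cassia's €306,000 share passes to Cassia's issue.
Rangi's share (€306,000) is divided into 3 shares of €102,000: Florian, Samir, and Ulla each take €102,000.
Cassia's share (€306,000) is divided into 2 shares of €153,000: Ronan and Gwendolyn each take €153,000.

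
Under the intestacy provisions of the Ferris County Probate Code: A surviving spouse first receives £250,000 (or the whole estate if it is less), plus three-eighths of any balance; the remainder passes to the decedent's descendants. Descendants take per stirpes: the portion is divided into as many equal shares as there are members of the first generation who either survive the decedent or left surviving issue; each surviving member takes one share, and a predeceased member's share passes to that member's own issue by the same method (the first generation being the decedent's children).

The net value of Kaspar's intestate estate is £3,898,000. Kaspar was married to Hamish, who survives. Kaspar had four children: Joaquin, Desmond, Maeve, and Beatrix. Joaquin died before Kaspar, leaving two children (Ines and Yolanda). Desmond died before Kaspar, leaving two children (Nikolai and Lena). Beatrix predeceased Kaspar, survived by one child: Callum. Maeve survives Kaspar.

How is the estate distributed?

Hamish first takes £250,000, leaving a balance of £3,648,000. Hamish then takes three-eighths of the balance (£1,368,000), for a total of £1,618,000. The remaining £2,280,000 passes to the descendants.
The descendants' portion (£2,280,000) is divided into 4 shares of £570,000: Maeve takes £570,000; Joaquin's £570,000 share passes to Joaquin's issue; Desmond's £570,000 share passes to Desmond's issue; Beatrix's £570,000 share passes to Beatrix's issue.
Joaquin's share (£570,000) is divided into 2 shares of £285,000: Ines and Yolanda each take £285,000.
Desmond's share (£570,000) is divided into 2 shares of £285,000: Nikolai and Lena each take £285,000.
Beatrix's share (£570,000) passes entirely to Callum.

Hamish: £1,618,000; Ines: £285,000; Yolanda: £285,000; Nikolai: £285,000; Lena: £285,000; Maeve: £570,000; Callum: £570,000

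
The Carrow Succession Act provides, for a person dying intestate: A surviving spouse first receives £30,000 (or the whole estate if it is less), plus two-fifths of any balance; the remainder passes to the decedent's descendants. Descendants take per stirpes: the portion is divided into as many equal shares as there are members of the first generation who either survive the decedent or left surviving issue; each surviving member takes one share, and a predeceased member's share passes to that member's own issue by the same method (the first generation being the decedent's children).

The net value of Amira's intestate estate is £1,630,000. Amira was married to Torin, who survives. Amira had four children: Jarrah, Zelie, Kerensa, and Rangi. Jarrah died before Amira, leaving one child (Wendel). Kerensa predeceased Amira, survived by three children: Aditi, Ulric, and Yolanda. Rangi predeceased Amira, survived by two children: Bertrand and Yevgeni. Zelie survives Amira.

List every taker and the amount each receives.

Torin: £670,000; Wendel: £240,000; Zelie: £240,000; Aditi: £80,000; Ulric: £80,000; Yolanda: £80,000; Bertrand: £120,000; Yevgeni: £120,000

Torin first takes £30,000, leaving a balance of £1,600,000. Torin then takes two-fifths of the balance (£640,000), for a total of £670,000. The remaining £960,000 passes to the descendants.
The descendants' portion (£960,000) is divided into 4 shares of £240,000: Zelie takes £240,000; Jarrah's £240,000 share passes to Jarrah's issue; Kerensa's £240,000 share passes to Kerensa's issue; Rangi's £240,000 share passes to Rangi's issue.
Jarrah's share (£240,000) passes entirely to Wendel.
Kerensa's share (£240,000) is divided into 3 shares of £80,000: Aditi, Ulric, and Yolanda each take £80,000.
Rangi's share (£240,000) is divided into 2 shares of £120,000: Bertrand and Yevgeni each take £120,000.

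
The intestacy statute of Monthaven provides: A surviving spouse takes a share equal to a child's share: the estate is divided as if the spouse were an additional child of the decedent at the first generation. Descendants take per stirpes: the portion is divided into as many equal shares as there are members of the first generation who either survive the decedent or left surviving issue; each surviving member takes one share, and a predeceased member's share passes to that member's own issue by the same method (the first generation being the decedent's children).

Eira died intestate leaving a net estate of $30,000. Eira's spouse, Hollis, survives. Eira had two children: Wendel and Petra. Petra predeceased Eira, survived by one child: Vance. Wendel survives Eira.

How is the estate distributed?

The spouse counts as an additional share at the children's level, so there are 3 primary shares of $10,000. Hollis takes one such share ($10,000).
The children's combined portion ($20,000) is divided into 2 shares of $10,000: Wendel takes $10,000; Petra's $10,000 share passes to Petra's issue.
Petra's share ($10,000) passes entirely to Vance.

Hollis: $10,000; Wendel: $10,000; Vance: $10,000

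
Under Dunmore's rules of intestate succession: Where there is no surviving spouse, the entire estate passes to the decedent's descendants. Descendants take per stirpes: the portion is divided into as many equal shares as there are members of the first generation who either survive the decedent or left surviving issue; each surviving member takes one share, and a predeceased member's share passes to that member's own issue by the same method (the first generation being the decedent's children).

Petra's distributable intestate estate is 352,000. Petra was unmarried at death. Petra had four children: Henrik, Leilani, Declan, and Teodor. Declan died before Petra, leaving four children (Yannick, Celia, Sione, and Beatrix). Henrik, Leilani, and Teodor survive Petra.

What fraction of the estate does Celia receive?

Celia receives 1/16 of the estate.

The entire 352,000 passes to the descendants.
That amount (352,000) is divided into 4 shares of 88,000: Henrik, Leilani, and Teodor each take 88,000; Declan's 88,000 share passes to Declan's issue.
Declan's share (88,000) is divided into 4 shares of 22,000: Yannick, Celia, Sione, and Beatrix each take 22,000.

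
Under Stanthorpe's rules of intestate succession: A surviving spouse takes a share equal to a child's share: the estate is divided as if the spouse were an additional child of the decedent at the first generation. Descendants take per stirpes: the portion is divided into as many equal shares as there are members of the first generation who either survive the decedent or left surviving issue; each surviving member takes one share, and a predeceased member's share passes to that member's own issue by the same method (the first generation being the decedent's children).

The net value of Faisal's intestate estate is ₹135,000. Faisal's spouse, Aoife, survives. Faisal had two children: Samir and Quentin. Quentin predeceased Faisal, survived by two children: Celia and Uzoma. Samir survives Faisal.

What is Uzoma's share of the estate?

The spouse counts as an additional share at the children's level, so there are 3 primary shares of ₹45,000. Aoife takes one such share (₹45,000).
The children's combined portion (₹90,000) is divided into 2 shares of ₹45,000: Samir takes ₹45,000; Quentin's ₹45,000 share passes to Quentin's issue.
Quentin's share (₹45,000) is divided into 2 shares of ₹22,500: Celia and Uzoma each take ₹22,500.

Uzoma receives ₹22,500.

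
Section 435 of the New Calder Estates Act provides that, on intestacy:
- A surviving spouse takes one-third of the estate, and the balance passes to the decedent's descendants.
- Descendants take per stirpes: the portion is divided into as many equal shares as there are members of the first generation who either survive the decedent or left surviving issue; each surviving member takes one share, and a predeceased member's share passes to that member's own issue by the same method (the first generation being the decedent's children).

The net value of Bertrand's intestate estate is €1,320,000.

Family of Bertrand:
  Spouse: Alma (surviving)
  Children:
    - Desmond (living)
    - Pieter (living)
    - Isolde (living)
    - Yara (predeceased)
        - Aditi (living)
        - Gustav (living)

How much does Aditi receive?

Aditi receives €110,000.

Alma takes one-third of €1,320,000 = €440,000. The remaining €880,000 passes to the descendants.
The descendants' portion (€880,000) is divided into 4 shares of €220,000: Desmond, Pieter, and Isolde each take €220,000; Yara's €220,000 share passes to Yara's issue.
Yara's share (€220,000) is divided into 2 shares of €110,000: Aditi and Gustav each take €110,000.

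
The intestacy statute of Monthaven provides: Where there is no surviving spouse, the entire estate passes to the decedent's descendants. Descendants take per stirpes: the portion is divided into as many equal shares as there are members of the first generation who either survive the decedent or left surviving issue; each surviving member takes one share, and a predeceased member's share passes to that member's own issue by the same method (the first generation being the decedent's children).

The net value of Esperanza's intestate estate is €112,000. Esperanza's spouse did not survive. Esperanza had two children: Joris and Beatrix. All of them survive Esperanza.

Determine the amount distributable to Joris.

Joris receives €56,000.

The entire €112,000 passes to the descendants.
That amount (€112,000) is divided into 2 shares of €56,000: Joris and Beatrix each take €56,000.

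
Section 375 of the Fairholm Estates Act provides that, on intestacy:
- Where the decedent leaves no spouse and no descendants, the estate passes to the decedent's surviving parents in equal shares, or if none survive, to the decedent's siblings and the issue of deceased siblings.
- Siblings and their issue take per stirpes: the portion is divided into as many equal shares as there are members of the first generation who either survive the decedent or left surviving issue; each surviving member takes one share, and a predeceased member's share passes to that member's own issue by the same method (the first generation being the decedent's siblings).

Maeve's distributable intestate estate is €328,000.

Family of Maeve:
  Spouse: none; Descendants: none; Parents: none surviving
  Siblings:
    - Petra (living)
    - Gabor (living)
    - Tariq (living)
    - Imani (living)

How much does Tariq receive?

The entire €328,000 passes to the siblings and their issue.
That amount (€328,000) is divided into 4 shares of €82,000: Petra, Gabor, Tariq, and Imani each take €82,000.

Tariq receives €82,000.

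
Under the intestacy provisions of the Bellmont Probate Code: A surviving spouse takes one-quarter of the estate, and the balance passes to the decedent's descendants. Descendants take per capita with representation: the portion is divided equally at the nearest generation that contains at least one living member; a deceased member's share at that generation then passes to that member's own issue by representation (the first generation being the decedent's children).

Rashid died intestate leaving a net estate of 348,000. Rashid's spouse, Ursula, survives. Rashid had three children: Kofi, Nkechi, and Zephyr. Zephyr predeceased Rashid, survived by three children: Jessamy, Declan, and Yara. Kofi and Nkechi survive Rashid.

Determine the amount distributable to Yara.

Yara receives 29,000.

Ursula takes one-quarter of 348,000 = 87,000. The remaining 261,000 passes to the descendants.
The descendants' portion (261,000) is divided into 3 shares of 87,000: Kofi and Nkechi each take 87,000; Zephyr's 87,000 share passes to Zephyr's issue.
Zephyr's share (87,000) is divided into 3 shares of 29,000: Jessamy, Declan, and Yara each take 29,000.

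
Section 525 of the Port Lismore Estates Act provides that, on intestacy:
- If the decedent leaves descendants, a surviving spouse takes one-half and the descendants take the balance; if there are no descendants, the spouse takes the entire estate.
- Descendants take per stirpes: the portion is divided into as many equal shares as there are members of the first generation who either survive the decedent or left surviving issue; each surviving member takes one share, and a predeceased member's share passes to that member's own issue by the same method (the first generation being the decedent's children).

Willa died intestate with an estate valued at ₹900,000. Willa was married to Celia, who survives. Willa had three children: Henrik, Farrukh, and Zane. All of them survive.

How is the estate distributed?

Celia takes one-half of ₹900,000 = ₹450,000. The remaining ₹450,000 passes to the descendants.
The descendants' portion (₹450,000) is divided into 3 shares of ₹150,000: Henrik, Farrukh, and Zane each take ₹150,000.

Celia: ₹450,000; Henrik: ₹150,000; Farrukh: ₹150,000; Zane: ₹150,000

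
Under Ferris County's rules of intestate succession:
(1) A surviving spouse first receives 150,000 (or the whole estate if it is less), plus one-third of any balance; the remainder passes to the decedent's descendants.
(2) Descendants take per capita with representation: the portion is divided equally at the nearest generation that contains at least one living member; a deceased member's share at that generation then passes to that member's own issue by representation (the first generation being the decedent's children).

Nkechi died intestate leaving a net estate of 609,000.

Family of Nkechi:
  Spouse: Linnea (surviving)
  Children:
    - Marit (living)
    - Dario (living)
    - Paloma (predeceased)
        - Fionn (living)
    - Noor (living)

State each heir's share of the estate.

Linnea first takes 150,000, leaving a balance of 459,000. Linnea then takes one-third of the balance (153,000), for a total of 303,000. The remaining 306,000 passes to the descendants.
The descendants' portion (306,000) is divided into 4 shares of 76,500: Marit, Dario, and Noor each take 76,500; Paloma's 76,500 share passes to Paloma's issue.
Paloma's share (76,500) passes entirely to Fionn.

Linnea: 303,000; Marit: 76,500; Dario: 76,500; Fionn: 76,500; Noor: 76,500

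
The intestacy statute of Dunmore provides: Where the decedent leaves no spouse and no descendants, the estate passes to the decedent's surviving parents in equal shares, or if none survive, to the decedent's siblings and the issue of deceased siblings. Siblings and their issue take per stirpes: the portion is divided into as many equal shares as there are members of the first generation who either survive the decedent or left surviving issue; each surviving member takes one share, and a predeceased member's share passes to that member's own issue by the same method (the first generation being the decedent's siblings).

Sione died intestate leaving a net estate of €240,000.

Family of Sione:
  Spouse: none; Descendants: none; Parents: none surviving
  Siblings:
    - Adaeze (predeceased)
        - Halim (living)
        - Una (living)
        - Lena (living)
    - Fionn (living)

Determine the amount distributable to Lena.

Lena receives €40,000.

The entire €240,000 passes to the siblings and their issue.
That amount (€240,000) is divided into 2 shares of €120,000: Fionn takes €120,000; Adaeze's €120,000 share passes to Adaeze's issue.
Adaeze's share (€120,000) is divided into 3 shares of €40,000: Halim, Una, and Lena each take €40,000.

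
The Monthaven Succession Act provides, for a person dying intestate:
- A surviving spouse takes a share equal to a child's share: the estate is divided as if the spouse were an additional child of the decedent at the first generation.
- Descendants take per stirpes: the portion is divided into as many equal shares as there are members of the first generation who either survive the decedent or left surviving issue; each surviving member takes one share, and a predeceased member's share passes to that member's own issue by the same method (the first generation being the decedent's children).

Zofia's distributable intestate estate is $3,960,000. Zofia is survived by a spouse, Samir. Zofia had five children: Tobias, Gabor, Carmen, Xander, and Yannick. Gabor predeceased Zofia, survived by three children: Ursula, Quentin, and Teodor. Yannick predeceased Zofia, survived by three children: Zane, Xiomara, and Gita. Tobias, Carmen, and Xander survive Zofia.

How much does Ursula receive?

The spouse counts as an additional share at the children's level, so there are 6 primary shares of $660,000. Samir takes one such share ($660,000).
The children's combined portion ($3,300,000) is divided into 5 shares of $660,000: Tobias, Carmen, and Xander each take $660,000; Gabor's $660,000 share passes to Gabor's issue; Yannick's $660,000 share passes to Yannick's issue.
Gabor's share ($660,000) is divided into 3 shares of $220,000: Ursula, Quentin, and Teodor each take $220,000.
Yannick's share ($660,000) is divided into 3 shares of $220,000: Zane, Xiomara, and Gita each take $220,000.

Ursula receives $220,000.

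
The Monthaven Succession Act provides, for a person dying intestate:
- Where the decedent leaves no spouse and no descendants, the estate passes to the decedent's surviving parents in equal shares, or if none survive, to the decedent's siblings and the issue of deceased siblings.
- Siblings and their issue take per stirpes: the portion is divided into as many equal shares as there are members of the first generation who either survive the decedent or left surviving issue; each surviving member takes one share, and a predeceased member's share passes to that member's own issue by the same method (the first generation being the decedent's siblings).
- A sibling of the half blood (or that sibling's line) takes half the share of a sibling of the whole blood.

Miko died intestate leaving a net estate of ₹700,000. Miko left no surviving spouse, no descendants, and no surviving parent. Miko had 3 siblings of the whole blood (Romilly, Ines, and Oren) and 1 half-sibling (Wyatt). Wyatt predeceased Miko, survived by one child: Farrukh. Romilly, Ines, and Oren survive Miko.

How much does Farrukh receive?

The entire ₹700,000 passes to the siblings and their issue.
Counting each half-blood sibling's line as half a unit, there are 7/2 units in ₹700,000, so one unit is ₹200,000. Whole-blood lines (Romilly, Ines, and Oren) take ₹200,000 each; half-blood lines (Wyatt) take ₹100,000 each.
Wyatt's share (₹100,000) passes entirely to Farrukh.

Farrukh receives ₹100,000.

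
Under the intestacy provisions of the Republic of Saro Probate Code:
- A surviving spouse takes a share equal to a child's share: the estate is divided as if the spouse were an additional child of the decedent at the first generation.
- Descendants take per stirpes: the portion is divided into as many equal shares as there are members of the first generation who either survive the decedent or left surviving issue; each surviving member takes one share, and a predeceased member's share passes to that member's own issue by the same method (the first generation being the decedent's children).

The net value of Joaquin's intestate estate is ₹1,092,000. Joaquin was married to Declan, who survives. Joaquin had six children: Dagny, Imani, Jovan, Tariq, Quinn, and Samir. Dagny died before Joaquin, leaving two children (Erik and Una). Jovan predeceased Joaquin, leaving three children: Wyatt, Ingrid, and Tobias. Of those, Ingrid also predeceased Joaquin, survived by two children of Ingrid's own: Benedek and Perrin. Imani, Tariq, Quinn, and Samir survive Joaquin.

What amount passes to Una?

Una receives ₹78,000.

The spouse counts as an additional share at the children's level, so there are 7 primary shares of ₹156,000. Declan takes one such share (₹156,000).
The children's combined portion (₹936,000) is divided into 6 shares of ₹156,000: Imani, Tariq, Quinn, and Samir each take ₹156,000; Dagny's ₹156,000 share passes to Dagny's issue; Jovan's ₹156,000 share passes to Jovan's issue.
Dagny's share (₹156,000) is divided into 2 shares of ₹78,000: Erik and Una each take ₹78,000.
Jovan's share (₹156,000) is divided into 3 shares of ₹52,000: Wyatt and Tobias each take ₹52,000; Ingrid's ₹52,000 share passes to Ingrid's issue.
Ingrid's share (₹52,000) is divided into 2 shares of ₹26,000: Benedek and Perrin each take ₹26,000.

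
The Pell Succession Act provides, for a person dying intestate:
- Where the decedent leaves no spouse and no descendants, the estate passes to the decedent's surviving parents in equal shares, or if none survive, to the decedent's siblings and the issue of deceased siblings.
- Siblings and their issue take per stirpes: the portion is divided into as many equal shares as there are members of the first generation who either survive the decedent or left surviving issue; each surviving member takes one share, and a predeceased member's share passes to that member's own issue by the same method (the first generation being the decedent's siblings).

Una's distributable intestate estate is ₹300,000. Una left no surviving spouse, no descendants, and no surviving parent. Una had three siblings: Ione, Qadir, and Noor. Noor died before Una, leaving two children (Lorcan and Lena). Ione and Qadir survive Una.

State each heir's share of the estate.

Ione: ₹100,000; Qadir: ₹100,000; Lorcan: ₹50,000; Lena: ₹50,000

The entire ₹300,000 passes to the siblings and their issue.
That amount (₹300,000) is divided into 3 shares of ₹100,000: Ione and Qadir each take ₹100,000; Noor's ₹100,000 share passes to Noor's issue.
Noor's share (₹100,000) is divided into 2 shares of ₹50,000: Lorcan and Lena each take ₹50,000.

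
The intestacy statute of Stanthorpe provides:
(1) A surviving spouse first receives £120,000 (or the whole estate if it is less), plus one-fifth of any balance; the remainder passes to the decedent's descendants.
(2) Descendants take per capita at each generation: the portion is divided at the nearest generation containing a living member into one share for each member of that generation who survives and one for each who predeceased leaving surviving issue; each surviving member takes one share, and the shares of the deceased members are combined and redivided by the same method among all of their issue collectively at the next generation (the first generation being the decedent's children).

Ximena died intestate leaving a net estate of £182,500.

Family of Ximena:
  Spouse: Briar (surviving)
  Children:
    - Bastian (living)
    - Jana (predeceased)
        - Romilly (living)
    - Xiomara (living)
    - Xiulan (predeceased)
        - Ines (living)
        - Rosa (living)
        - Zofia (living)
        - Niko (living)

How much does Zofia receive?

Zofia receives £5,000.

Briar first takes £120,000, leaving a balance of £62,500. Briar then takes one-fifth of the balance (£12,500), for a total of £132,500. The remaining £50,000 passes to the descendants.
The descendants' portion (£50,000) is divided at the children's generation into 4 shares of £12,500. Bastian and Xiomara each take £12,500. The 2 shares of the deceased (Jana and Xiulan) are combined into a pool of £25,000.
That pool (£25,000) is divided at the grandchildren's generation equally among Romilly, Ines, Rosa, Zofia, and Niko: £5,000 each.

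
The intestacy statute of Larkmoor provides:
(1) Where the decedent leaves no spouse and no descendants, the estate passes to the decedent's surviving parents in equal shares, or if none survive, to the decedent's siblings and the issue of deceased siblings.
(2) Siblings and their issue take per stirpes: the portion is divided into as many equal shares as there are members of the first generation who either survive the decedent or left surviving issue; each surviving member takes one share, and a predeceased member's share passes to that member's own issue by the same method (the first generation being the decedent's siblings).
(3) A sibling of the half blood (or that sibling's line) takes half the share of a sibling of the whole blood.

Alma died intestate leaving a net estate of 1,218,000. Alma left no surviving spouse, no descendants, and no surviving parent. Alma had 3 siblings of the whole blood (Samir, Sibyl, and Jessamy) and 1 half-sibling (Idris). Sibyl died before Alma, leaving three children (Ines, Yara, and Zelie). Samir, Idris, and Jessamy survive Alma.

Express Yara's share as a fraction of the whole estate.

Yara receives 2/21 of the estate.

The entire 1,218,000 passes to the siblings and their issue.
Counting each half-blood sibling's line as half a unit, there are 7/2 units in 1,218,000, so one unit is 348,000. Whole-blood lines (Samir, Sibyl, and Jessamy) take 348,000 each; half-blood lines (Idris) take 174,000 each.
Sibyl's share (348,000) is divided into 3 shares of 116,000: Ines, Yara, and Zelie each take 116,000.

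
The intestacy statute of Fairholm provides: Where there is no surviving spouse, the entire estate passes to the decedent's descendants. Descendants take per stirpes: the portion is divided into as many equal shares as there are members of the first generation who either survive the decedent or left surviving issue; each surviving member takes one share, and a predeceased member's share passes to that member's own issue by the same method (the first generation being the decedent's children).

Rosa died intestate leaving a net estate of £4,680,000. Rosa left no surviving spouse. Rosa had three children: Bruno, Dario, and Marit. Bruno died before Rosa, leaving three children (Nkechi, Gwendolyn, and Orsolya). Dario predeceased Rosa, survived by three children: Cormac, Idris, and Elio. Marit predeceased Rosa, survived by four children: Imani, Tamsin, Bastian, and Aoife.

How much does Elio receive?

Elio receives £520,000.

The entire £4,680,000 passes to the descendants.
That amount (£4,680,000) is divided into 3 shares of £1,560,000: Bruno's £1,560,000 share passes to Bruno's issue; Dario's £1,560,000 share passes to Dario's issue; Marit's £1,560,000 share passes to Marit's issue.
Bruno's share (£1,560,000) is divided into 3 shares of £520,000: Nkechi, Gwendolyn, and Orsolya each take £520,000.
Dario's share (£1,560,000) is divided into 3 shares of £520,000: Cormac, Idris, and Elio each take £520,000.
Marit's share (£1,560,000) is divided into 4 shares of £390,000: Imani, Tamsin, Bastian, and Aoife each take £390,000.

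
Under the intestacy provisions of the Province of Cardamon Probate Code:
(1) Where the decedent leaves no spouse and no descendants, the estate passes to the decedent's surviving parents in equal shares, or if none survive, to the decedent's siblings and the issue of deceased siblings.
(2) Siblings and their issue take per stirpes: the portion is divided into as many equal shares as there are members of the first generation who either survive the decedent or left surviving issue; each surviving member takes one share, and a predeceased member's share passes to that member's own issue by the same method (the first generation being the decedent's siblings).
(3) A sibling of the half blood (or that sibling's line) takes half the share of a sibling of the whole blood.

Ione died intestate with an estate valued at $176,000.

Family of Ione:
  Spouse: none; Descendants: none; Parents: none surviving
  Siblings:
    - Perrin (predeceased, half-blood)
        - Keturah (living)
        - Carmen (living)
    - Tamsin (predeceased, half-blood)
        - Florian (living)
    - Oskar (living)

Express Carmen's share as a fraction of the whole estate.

Carmen receives 1/8 of the estate.

The entire $176,000 passes to the siblings and their issue.
Counting each half-blood sibling's line as half a unit, there are 2 units in $176,000, so one unit is $88,000. Whole-blood lines (Oskar) take $88,000 each; half-blood lines (Perrin and Tamsin) take $44,000 each.
Perrin's share ($44,000) is divided into 2 shares of $22,000: Keturah and Carmen each take $22,000.
Tamsin's share ($44,000) passes entirely to Florian.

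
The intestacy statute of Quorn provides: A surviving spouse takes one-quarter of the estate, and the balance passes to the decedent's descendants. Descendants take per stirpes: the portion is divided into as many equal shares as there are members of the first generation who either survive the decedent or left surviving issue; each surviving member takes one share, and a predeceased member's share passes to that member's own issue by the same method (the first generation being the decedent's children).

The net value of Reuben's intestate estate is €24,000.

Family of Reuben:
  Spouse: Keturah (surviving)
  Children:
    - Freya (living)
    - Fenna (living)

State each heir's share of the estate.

Keturah: €6,000; Freya: €9,000; Fenna: €9,000

Keturah takes one-quarter of €24,000 = €6,000. The remaining €18,000 passes to the descendants.
The descendants' portion (€18,000) is divided into 2 shares of €9,000: Freya and Fenna each take €9,000.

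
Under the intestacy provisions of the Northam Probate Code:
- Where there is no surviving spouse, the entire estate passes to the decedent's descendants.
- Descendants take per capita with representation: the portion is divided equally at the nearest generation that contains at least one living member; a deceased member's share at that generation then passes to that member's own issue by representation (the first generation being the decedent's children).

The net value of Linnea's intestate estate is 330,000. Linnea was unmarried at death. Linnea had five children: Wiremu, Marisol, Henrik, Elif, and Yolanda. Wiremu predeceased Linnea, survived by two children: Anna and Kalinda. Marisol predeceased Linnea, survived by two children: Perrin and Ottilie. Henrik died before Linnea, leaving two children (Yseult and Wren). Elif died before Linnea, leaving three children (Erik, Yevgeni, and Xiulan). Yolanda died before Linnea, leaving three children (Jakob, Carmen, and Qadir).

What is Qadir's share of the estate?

The entire 330,000 passes to the descendants.
No child survives, so the initial division is made at the grandchildren's generation.
That amount (330,000) is divided into 12 shares of 27,500: Anna, Kalinda, Perrin, Ottilie, Yseult, Wren, Erik, Yevgeni, Xiulan, Jakob, Carmen, and Qadir each take 27,500.

Qadir receives 27,500.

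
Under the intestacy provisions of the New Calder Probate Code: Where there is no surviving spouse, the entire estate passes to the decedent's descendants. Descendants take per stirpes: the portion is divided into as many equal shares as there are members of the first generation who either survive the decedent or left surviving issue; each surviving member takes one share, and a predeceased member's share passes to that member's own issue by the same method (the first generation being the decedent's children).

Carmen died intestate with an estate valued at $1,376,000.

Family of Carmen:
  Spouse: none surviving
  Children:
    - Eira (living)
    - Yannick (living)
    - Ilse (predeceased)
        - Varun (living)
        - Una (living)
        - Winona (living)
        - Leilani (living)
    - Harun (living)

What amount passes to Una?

Una receives $86,000.

The entire $1,376,000 passes to the descendants.
That amount ($1,376,000) is divided into 4 shares of $344,000: Eira, Yannick, and Harun each take $344,000; Ilse's $344,000 share passes to Ilse's issue.
Ilse's share ($344,000) is divided into 4 shares of $86,000: Varun, Una, Winona, and Leilani each take $86,000.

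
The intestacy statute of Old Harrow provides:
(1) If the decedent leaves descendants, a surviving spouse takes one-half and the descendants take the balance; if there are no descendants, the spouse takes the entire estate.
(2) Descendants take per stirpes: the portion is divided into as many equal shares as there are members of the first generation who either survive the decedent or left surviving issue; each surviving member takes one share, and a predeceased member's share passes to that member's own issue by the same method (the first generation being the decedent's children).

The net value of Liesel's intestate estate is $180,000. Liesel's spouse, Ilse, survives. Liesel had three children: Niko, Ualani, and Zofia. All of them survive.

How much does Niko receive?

Ilse takes one-half of $180,000 = $90,000. The remaining $90,000 passes to the descendants.
The descendants' portion ($90,000) is divided into 3 shares of $30,000: Niko, Ualani, and Zofia each take $30,000.

Niko receives $30,000.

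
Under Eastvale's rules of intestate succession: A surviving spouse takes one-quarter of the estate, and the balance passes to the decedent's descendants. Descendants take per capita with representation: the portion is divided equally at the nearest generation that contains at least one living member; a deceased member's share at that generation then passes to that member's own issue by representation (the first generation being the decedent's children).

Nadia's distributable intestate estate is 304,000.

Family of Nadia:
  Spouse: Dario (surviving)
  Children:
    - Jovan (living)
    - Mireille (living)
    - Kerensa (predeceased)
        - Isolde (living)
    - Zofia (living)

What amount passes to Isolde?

Isolde receives 57,000.

Dario takes one-quarter of 304,000 = 76,000. The remaining 228,000 passes to the descendants.
The descendants' portion (228,000) is divided into 4 shares of 57,000: Jovan, Mireille, and Zofia each take 57,000; Kerensa's 57,000 share passes to Kerensa's issue.
Kerensa's share (57,000) passes entirely to Isolde.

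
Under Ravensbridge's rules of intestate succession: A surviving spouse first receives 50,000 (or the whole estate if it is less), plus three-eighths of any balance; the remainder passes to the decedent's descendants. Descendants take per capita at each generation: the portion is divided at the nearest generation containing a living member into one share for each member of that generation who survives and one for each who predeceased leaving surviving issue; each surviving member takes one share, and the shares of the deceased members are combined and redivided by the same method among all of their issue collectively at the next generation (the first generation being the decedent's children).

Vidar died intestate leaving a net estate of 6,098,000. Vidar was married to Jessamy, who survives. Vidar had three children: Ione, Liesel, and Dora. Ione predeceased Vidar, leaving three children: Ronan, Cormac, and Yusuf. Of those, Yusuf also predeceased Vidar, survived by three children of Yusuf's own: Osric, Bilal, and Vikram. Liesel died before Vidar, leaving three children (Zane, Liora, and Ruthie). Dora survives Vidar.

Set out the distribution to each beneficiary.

Jessamy: 2,318,000; Ronan: 420,000; Cormac: 420,000; Osric: 140,000; Bilal: 140,000; Vikram: 140,000; Zane: 420,000; Liora: 420,000; Ruthie: 420,000; Dora: 1,260,000

Jessamy first takes 50,000, leaving a balance of 6,048,000. Jessamy then takes three-eighths of the balance (2,268,000), for a total of 2,318,000. The remaining 3,780,000 passes to the descendants.
The descendants' portion (3,780,000) is divided at the children's generation into 3 shares of 1,260,000. Dora takes 1,260,000. The 2 shares of the deceased (Ione and Liesel) are combined into a pool of 2,520,000.
That pool (2,520,000) is divided at the grandchildren's generation into 6 shares of 420,000. Ronan, Cormac, Zane, Liora, and Ruthie each take 420,000. The remaining share for the deceased Yusuf (420,000) is carried to the next generation.
That pool (420,000) is divided at the great-grandchildren's generation equally among Osric, Bilal, and Vikram: 140,000 each.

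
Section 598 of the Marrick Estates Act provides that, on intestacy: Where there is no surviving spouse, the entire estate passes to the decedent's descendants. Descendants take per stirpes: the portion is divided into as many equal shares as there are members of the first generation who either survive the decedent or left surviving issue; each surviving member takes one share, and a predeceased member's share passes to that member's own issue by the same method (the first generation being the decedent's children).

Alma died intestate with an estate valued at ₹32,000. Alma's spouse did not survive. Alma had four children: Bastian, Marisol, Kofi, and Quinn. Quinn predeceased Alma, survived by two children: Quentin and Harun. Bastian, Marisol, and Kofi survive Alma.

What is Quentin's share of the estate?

The entire ₹32,000 passes to the descendants.
That amount (₹32,000) is divided into 4 shares of ₹8,000: Bastian, Marisol, and Kofi each take ₹8,000; Quinn's ₹8,000 share passes to Quinn's issue.
Quinn's share (₹8,000) is divided into 2 shares of ₹4,000: Quentin and Harun each take ₹4,000.

Quentin receives ₹4,000.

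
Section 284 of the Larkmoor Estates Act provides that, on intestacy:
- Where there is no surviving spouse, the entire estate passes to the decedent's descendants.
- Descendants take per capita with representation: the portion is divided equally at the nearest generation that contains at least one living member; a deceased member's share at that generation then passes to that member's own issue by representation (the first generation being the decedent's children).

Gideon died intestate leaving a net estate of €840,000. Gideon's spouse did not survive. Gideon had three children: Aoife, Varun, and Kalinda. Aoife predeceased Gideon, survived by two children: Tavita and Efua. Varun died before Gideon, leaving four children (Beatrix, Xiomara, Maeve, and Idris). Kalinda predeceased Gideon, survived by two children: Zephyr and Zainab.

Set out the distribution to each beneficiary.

Tavita: €105,000; Efua: €105,000; Beatrix: €105,000; Xiomara: €105,000; Maeve: €105,000; Idris: €105,000; Zephyr: €105,000; Zainab: €105,000

The entire €840,000 passes to the descendants.
No child survives, so the initial division is made at the grandchildren's generation.
That amount (€840,000) is divided into 8 shares of €105,000: Tavita, Efua, Beatrix, Xiomara, Maeve, Idris, Zephyr, and Zainab each take €105,000.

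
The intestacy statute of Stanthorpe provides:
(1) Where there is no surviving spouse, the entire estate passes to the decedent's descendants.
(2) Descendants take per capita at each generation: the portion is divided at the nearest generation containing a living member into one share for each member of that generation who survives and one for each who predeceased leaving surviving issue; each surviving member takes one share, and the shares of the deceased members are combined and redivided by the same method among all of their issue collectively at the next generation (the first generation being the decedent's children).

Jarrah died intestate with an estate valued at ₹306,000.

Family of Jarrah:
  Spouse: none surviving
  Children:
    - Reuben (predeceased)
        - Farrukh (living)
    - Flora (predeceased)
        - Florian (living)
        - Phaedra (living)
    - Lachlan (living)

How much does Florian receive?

Florian receives ₹68,000.

The entire ₹306,000 passes to the descendants.
That amount (₹306,000) is divided at the children's generation into 3 shares of ₹102,000. Lachlan takes ₹102,000. The 2 shares of the deceased (Reuben and Flora) are combined into a pool of ₹204,000.
That pool (₹204,000) is divided at the grandchildren's generation equally among Farrukh, Florian, and Phaedra: ₹68,000 each.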